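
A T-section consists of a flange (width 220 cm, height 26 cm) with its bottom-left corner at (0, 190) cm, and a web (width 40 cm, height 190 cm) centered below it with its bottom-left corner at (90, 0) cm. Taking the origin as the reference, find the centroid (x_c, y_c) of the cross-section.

Part | A | x̄ᵢ | ȳᵢ | A·x̄ᵢ | A·ȳᵢ
web | 7600.00 | 110.00 | 95.00 | 836000.00 | 722000.00
flange | 5720.00 | 110.00 | 203.00 | 629200.00 | 1161160.00
Σ | 13320.00 |  |  | 1465200.00 | 1883160.00
x_c = 1465200.00 / 13320.00 = 110.00 cm
y_c = 1883160.00 / 13320.00 = 141.38 cm

x_c = 110.00 cm, y_c = 141.38 cm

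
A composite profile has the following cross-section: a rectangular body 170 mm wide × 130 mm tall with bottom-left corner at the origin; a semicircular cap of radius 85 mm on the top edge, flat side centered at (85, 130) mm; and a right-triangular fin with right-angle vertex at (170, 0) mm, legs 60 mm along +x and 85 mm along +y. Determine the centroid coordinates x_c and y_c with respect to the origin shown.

rectangular body: A = 170 × 130 = 22100.00, centroid at (85.00, 65.00).
semicircular top: A = ½π·85² = 11349.00, centroid at (85.00, 166.08).
triangular fin: A = ½·60·85 = 2550.00, centroid at (190.00, 28.33).
ΣA = 35999.00 mm²
ΣAx_c = (22100.00)(85.00) + (11349.00)(85.00) + (2550.00)(190.00) = 3327665.29 mm³
ΣAy_c = (22100.00)(65.00) + (11349.00)(166.08) + (2550.00)(28.33) = 3393537.12 mm³
x_c = 3327665.29 / 35999.00 = 92.44 mm
y_c = 3393537.12 / 35999.00 = 94.27 mm

x_c = 92.44 mm, y_c = 94.27 mm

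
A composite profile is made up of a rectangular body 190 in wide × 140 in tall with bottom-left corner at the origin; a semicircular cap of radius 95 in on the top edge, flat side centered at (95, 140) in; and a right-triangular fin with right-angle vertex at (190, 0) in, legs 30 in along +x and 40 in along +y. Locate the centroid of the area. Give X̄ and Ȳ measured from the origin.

X̄ = 96.52 in, Ȳ = 106.98 in

rectangular body: A = 190 × 140 = 26600.00, centroid at (95.00, 70.00).
semicircular top: A = ½π·95² = 14176.44, centroid at (95.00, 180.32).
triangular fin: A = ½·30·40 = 600.00, centroid at (200.00, 13.33).
ΣA = 41376.44 in², ΣAX̄ = 3993761.50 in³, ΣAȲ = 4426284.49 in³.
X̄ = 3993761.50/41376.44 = 96.52 in; Ȳ = 4426284.49/41376.44 = 106.98 in.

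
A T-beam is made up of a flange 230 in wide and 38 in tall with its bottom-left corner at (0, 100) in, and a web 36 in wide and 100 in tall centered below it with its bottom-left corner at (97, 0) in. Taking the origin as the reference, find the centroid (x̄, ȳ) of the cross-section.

x̄ = 115.00 in, ȳ = 98.87 in

web: A = 36 × 100 = 3600.00, centroid at (115.00, 50.00).
flange: A = 230 × 38 = 8740.00, centroid at (115.00, 119.00).
ΣA = 12340.00 in²
ΣAx̄ = (3600.00)(115.00) + (8740.00)(115.00) = 1419100.00 in³
ΣAȳ = (3600.00)(50.00) + (8740.00)(119.00) = 1220060.00 in³
x̄ = 1419100.00 / 12340.00 = 115.00 in
ȳ = 1220060.00 / 12340.00 = 98.87 in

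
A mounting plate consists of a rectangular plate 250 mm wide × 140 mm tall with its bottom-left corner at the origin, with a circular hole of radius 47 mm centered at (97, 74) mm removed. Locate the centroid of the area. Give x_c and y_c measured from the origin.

Part | A | x̄ᵢ | ȳᵢ | A·x̄ᵢ | A·ȳᵢ
plate | 35000.00 | 125.00 | 70.00 | 4375000.00 | 2450000.00
hole | -6939.78 | 97.00 | 74.00 | -673158.48 | -513543.58
Σ | 28060.22 |  |  | 3701841.52 | 1936456.42
x_c = 3701841.52 / 28060.22 = 131.92 mm
y_c = 1936456.42 / 28060.22 = 69.01 mm

x_c = 131.92 mm, y_c = 69.01 mm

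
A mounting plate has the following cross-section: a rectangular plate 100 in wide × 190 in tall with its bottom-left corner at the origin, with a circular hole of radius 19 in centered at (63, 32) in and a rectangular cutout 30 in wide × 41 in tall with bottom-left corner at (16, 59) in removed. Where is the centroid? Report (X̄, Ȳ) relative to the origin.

plate: A = 100 × 190 = 19000.00, centroid at (50.00, 95.00).
hole 1: A = −π·19² = -1134.11, centroid at (63.00, 32.00).
hole 2: A = −(30 × 41) = -1230.00, centroid at (31.00, 79.50).
ΣA = 16635.89 in², ΣAX̄ = 840420.76 in³, ΣAȲ = 1670923.32 in³.
X̄ = 840420.76/16635.89 = 50.52 in; Ȳ = 1670923.32/16635.89 = 100.44 in.

X̄ = 50.52 in, Ȳ = 100.44 in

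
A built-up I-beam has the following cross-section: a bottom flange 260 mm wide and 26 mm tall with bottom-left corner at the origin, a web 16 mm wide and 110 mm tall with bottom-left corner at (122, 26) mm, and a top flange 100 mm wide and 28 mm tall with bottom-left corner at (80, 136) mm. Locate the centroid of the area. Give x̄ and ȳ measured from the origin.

bottom flange: A = 260 × 26 = 6760.00, centroid at (130.00, 13.00).
web: A = 16 × 110 = 1760.00, centroid at (130.00, 81.00).
top flange: A = 100 × 28 = 2800.00, centroid at (130.00, 150.00).
ΣA = 11320.00 mm², ΣAx̄ = 1471600.00 mm³, ΣAȳ = 650440.00 mm³.
x̄ = 1471600.00/11320.00 = 130.00 mm; ȳ = 650440.00/11320.00 = 57.46 mm.

x̄ = 130.00 mm, ȳ = 57.46 mm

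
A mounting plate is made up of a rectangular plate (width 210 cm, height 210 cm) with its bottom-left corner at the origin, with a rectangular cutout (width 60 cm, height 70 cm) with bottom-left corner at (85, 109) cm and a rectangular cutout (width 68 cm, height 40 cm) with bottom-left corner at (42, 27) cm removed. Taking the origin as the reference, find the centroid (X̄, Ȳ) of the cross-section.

plate: A = 210 × 210 = 44100.00, centroid at (105.00, 105.00).
hole 1: A = −(60 × 70) = -4200.00, centroid at (115.00, 144.00).
hole 2: A = −(68 × 40) = -2720.00, centroid at (76.00, 47.00).
ΣA = 37180.00 cm², ΣAX̄ = 3940780.00 cm³, ΣAȲ = 3897860.00 cm³.
X̄ = 3940780.00/37180.00 = 105.99 cm; Ȳ = 3897860.00/37180.00 = 104.84 cm.

X̄ = 105.99 cm, Ȳ = 104.84 cm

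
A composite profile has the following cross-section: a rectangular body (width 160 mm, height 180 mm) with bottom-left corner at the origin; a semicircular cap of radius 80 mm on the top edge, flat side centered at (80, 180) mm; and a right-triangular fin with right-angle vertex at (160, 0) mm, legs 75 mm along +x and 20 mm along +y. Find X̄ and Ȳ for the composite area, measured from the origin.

X̄ = 81.99 mm, Ȳ = 119.89 mm

rectangular body: A = 160 × 180 = 28800.00, centroid at (80.00, 90.00).
semicircular top: A = ½π·80² = 10053.10, centroid at (80.00, 213.95).
triangular fin: A = ½·75·20 = 750.00, centroid at (185.00, 6.67).
ΣA = 39603.10 mm²
ΣAX̄ = (28800.00)(80.00) + (10053.10)(80.00) + (750.00)(185.00) = 3246997.72 mm³
ΣAȲ = (28800.00)(90.00) + (10053.10)(213.95) + (750.00)(6.67) = 4747890.70 mm³
X̄ = 3246997.72 / 39603.10 = 81.99 mm
Ȳ = 4747890.70 / 39603.10 = 119.89 mm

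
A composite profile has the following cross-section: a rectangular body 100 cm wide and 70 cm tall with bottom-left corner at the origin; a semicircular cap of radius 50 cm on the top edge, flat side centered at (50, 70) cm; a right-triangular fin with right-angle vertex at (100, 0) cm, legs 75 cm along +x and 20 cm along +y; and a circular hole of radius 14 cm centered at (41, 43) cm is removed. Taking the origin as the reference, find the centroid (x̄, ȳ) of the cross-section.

rectangular body: A = 100 × 70 = 7000.00, centroid at (50.00, 35.00).
semicircular top: A = ½π·50² = 3926.99, centroid at (50.00, 91.22).
triangular fin: A = ½·75·20 = 750.00, centroid at (125.00, 6.67).
hole: A = −π·14² = -615.75, centroid at (41.00, 43.00).
ΣA = 11061.24 cm², ΣAx̄ = 614853.70 cm³, ΣAȳ = 581745.35 cm³.
x̄ = 614853.70/11061.24 = 55.59 cm; ȳ = 581745.35/11061.24 = 52.59 cm.

x̄ = 55.59 cm, ȳ = 52.59 cm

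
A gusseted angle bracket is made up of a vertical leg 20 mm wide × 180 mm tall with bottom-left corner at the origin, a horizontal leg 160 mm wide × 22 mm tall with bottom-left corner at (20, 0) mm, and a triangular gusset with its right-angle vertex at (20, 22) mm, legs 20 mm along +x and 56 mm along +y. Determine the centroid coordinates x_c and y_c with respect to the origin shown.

x_c = 52.47 mm, y_c = 50.19 mm

vertical leg: A = 20 × 180 = 3600.00, centroid at (10.00, 90.00).
horizontal leg: A = 160 × 22 = 3520.00, centroid at (100.00, 11.00).
gusset: A = ½·20·56 = 560.00, centroid at (26.67, 40.67).
ΣA = 7680.00 mm², ΣAx_c = 402933.33 mm³, ΣAy_c = 385493.33 mm³.
x_c = 402933.33/7680.00 = 52.47 mm; y_c = 385493.33/7680.00 = 50.19 mm.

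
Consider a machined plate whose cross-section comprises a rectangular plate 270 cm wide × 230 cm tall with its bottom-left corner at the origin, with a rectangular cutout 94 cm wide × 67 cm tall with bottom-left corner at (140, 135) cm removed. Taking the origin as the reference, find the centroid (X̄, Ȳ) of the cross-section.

plate: A = 270 × 230 = 62100.00, centroid at (135.00, 115.00).
hole: A = −(94 × 67) = -6298.00, centroid at (187.00, 168.50).
ΣA = 55802.00 cm²
ΣAX̄ = (62100.00)(135.00) + (-6298.00)(187.00) = 7205774.00 cm³
ΣAȲ = (62100.00)(115.00) + (-6298.00)(168.50) = 6080287.00 cm³
X̄ = 7205774.00 / 55802.00 = 129.13 cm
Ȳ = 6080287.00 / 55802.00 = 108.96 cm

X̄ = 129.13 cm, Ȳ = 108.96 cm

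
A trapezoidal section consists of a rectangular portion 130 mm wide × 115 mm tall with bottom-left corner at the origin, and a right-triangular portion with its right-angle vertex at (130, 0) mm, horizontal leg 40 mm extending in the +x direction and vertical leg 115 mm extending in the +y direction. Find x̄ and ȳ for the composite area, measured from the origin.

rectangular portion: A = 130 × 115 = 14950.00, centroid at (65.00, 57.50).
triangular portion: A = ½·40·115 = 2300.00, centroid at (143.33, 38.33).
ΣA = 17250.00 mm², ΣAx̄ = 1301416.67 mm³, ΣAȳ = 947791.67 mm³.
x̄ = 1301416.67/17250.00 = 75.44 mm; ȳ = 947791.67/17250.00 = 54.94 mm.

x̄ = 75.44 mm, ȳ = 54.94 mm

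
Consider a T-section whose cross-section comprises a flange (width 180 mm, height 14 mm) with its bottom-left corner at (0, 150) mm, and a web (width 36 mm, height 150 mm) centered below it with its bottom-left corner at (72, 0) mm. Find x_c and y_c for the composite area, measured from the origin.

x_c = 90.00 mm, y_c = 101.09 mm

web: A = 36 × 150 = 5400.00, centroid at (90.00, 75.00).
flange: A = 180 × 14 = 2520.00, centroid at (90.00, 157.00).
ΣA = 7920.00 mm², ΣAx_c = 712800.00 mm³, ΣAy_c = 800640.00 mm³.
x_c = 712800.00/7920.00 = 90.00 mm; y_c = 800640.00/7920.00 = 101.09 mm.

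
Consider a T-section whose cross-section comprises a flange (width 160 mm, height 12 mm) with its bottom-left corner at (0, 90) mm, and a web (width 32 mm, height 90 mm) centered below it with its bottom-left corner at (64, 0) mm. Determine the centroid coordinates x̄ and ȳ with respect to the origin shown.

x̄ = 80.00 mm, ȳ = 65.40 mm

web: A = 32 × 90 = 2880.00, centroid at (80.00, 45.00).
flange: A = 160 × 12 = 1920.00, centroid at (80.00, 96.00).
ΣA = 4800.00 mm²
ΣAx̄ = (2880.00)(80.00) + (1920.00)(80.00) = 384000.00 mm³
ΣAȳ = (2880.00)(45.00) + (1920.00)(96.00) = 313920.00 mm³
x̄ = 384000.00 / 4800.00 = 80.00 mm
ȳ = 313920.00 / 4800.00 = 65.40 mm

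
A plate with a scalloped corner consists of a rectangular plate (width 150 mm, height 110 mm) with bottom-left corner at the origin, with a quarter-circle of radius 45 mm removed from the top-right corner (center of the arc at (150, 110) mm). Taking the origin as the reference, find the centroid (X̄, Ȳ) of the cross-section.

X̄ = 69.04 mm, Ȳ = 51.17 mm

plate: A = 150 × 110 = 16500.00, centroid at (75.00, 55.00).
removed quarter-circle: A = −¼π·45² = -1590.43, centroid at (130.90, 90.90).
ΣA = 14909.57 mm², ΣAX̄ = 1029310.31 mm³, ΣAȲ = 762927.56 mm³.
X̄ = 1029310.31/14909.57 = 69.04 mm; Ȳ = 762927.56/14909.57 = 51.17 mm.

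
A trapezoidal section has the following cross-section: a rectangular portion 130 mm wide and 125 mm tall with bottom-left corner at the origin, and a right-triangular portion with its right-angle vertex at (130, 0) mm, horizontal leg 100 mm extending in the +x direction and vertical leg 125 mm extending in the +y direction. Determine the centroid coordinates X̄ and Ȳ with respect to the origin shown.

rectangular portion: A = 130 × 125 = 16250.00, centroid at (65.00, 62.50).
triangular portion: A = ½·100·125 = 6250.00, centroid at (163.33, 41.67).
ΣA = 22500.00 mm², ΣAX̄ = 2077083.33 mm³, ΣAȲ = 1276041.67 mm³.
X̄ = 2077083.33/22500.00 = 92.31 mm; Ȳ = 1276041.67/22500.00 = 56.71 mm.

X̄ = 92.31 mm, Ȳ = 56.71 mm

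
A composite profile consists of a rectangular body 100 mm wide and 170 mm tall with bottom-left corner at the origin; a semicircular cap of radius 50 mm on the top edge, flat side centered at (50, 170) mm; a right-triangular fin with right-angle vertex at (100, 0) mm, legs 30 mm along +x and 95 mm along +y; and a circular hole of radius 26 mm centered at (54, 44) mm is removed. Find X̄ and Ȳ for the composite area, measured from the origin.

X̄ = 53.81 mm, Ȳ = 106.17 mm

Part | A | x̄ᵢ | ȳᵢ | A·x̄ᵢ | A·ȳᵢ
rectangular body | 17000.00 | 50.00 | 85.00 | 850000.00 | 1445000.00
semicircular top | 3926.99 | 50.00 | 191.22 | 196349.54 | 750921.77
triangular fin | 1425.00 | 110.00 | 31.67 | 156750.00 | 45125.00
hole | -2123.72 | 54.00 | 44.00 | -114680.70 | -93443.53
Σ | 20228.27 |  |  | 1088418.84 | 2147603.24
X̄ = 1088418.84 / 20228.27 = 53.81 mm
Ȳ = 2147603.24 / 20228.27 = 106.17 mm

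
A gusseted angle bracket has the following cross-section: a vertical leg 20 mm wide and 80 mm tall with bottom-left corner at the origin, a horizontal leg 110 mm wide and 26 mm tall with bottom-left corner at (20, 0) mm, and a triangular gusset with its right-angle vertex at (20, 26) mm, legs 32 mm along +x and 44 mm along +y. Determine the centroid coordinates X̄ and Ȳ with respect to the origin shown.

Part | A | x̄ᵢ | ȳᵢ | A·x̄ᵢ | A·ȳᵢ
vertical leg | 1600.00 | 10.00 | 40.00 | 16000.00 | 64000.00
horizontal leg | 2860.00 | 75.00 | 13.00 | 214500.00 | 37180.00
gusset | 704.00 | 30.67 | 40.67 | 21589.33 | 28629.33
Σ | 5164.00 |  |  | 252089.33 | 129809.33
X̄ = 252089.33 / 5164.00 = 48.82 mm
Ȳ = 129809.33 / 5164.00 = 25.14 mm

X̄ = 48.82 mm, Ȳ = 25.14 mm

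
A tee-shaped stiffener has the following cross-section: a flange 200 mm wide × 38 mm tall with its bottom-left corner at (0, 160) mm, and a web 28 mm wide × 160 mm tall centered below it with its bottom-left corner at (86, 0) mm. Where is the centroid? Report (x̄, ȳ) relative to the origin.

x̄ = 100.00 mm, ȳ = 142.28 mm

Part | A | x̄ᵢ | ȳᵢ | A·x̄ᵢ | A·ȳᵢ
web | 4480.00 | 100.00 | 80.00 | 448000.00 | 358400.00
flange | 7600.00 | 100.00 | 179.00 | 760000.00 | 1360400.00
Σ | 12080.00 |  |  | 1208000.00 | 1718800.00
x̄ = 1208000.00 / 12080.00 = 100.00 mm
ȳ = 1718800.00 / 12080.00 = 142.28 mm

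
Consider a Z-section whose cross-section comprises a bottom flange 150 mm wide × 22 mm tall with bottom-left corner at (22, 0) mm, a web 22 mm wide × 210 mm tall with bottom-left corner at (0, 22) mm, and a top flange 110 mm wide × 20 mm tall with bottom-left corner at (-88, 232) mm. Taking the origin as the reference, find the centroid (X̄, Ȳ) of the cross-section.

bottom flange: A = 150 × 22 = 3300.00, centroid at (97.00, 11.00).
web: A = 22 × 210 = 4620.00, centroid at (11.00, 127.00).
top flange: A = 110 × 20 = 2200.00, centroid at (-33.00, 242.00).
ΣA = 10120.00 mm², ΣAX̄ = 298320.00 mm³, ΣAȲ = 1155440.00 mm³.
X̄ = 298320.00/10120.00 = 29.48 mm; Ȳ = 1155440.00/10120.00 = 114.17 mm.

X̄ = 29.48 mm, Ȳ = 114.17 mm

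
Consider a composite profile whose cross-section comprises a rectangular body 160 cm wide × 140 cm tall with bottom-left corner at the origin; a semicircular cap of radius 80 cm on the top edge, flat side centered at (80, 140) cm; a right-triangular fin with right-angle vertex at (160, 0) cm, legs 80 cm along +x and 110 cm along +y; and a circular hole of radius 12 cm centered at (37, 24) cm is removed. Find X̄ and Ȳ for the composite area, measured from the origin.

X̄ = 93.43 cm, Ȳ = 95.25 cm

rectangular body: A = 160 × 140 = 22400.00, centroid at (80.00, 70.00).
semicircular top: A = ½π·80² = 10053.10, centroid at (80.00, 173.95).
triangular fin: A = ½·80·110 = 4400.00, centroid at (186.67, 36.67).
hole: A = −π·12² = -452.39, centroid at (37.00, 24.00).
ΣA = 36400.71 cm²
ΣAX̄ = (22400.00)(80.00) + (10053.10)(80.00) + (4400.00)(186.67) + (-452.39)(37.00) = 3400842.65 cm³
ΣAȲ = (22400.00)(70.00) + (10053.10)(173.95) + (4400.00)(36.67) + (-452.39)(24.00) = 3467242.83 cm³
X̄ = 3400842.65 / 36400.71 = 93.43 cm
Ȳ = 3467242.83 / 36400.71 = 95.25 cm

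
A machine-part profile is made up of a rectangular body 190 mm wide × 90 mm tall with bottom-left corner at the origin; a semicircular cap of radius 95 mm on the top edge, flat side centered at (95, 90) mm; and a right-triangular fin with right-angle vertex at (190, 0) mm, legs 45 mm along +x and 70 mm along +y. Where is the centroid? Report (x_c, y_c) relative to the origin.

rectangular body: A = 190 × 90 = 17100.00, centroid at (95.00, 45.00).
semicircular top: A = ½π·95² = 14176.44, centroid at (95.00, 130.32).
triangular fin: A = ½·45·70 = 1575.00, centroid at (205.00, 23.33).
ΣA = 32851.44 mm², ΣAx_c = 3294136.50 mm³, ΣAy_c = 2653712.65 mm³.
x_c = 3294136.50/32851.44 = 100.27 mm; y_c = 2653712.65/32851.44 = 80.78 mm.

x_c = 100.27 mm, y_c = 80.78 mm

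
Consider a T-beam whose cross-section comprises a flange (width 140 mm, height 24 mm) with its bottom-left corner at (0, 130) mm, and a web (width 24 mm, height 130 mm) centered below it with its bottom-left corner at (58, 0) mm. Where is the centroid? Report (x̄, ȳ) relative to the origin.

x̄ = 70.00 mm, ȳ = 104.93 mm

Part | A | x̄ᵢ | ȳᵢ | A·x̄ᵢ | A·ȳᵢ
web | 3120.00 | 70.00 | 65.00 | 218400.00 | 202800.00
flange | 3360.00 | 70.00 | 142.00 | 235200.00 | 477120.00
Σ | 6480.00 |  |  | 453600.00 | 679920.00
x̄ = 453600.00 / 6480.00 = 70.00 mm
ȳ = 679920.00 / 6480.00 = 104.93 mm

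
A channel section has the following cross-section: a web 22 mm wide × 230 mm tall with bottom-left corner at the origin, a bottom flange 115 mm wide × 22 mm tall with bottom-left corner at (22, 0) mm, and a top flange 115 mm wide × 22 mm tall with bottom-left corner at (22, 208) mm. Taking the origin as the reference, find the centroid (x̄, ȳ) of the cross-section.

x̄ = 45.25 mm, ȳ = 115.00 mm

Part | A | x̄ᵢ | ȳᵢ | A·x̄ᵢ | A·ȳᵢ
web | 5060.00 | 11.00 | 115.00 | 55660.00 | 581900.00
bottom flange | 2530.00 | 79.50 | 11.00 | 201135.00 | 27830.00
top flange | 2530.00 | 79.50 | 219.00 | 201135.00 | 554070.00
Σ | 10120.00 |  |  | 457930.00 | 1163800.00
x̄ = 457930.00 / 10120.00 = 45.25 mm
ȳ = 1163800.00 / 10120.00 = 115.00 mm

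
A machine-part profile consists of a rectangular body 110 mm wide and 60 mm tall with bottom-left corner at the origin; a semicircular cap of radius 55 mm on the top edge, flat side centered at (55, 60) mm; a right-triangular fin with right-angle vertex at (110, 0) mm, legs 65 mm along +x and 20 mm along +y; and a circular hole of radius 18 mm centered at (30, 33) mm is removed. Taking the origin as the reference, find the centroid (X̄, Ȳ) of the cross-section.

X̄ = 61.85 mm, Ȳ = 51.42 mm

rectangular body: A = 110 × 60 = 6600.00, centroid at (55.00, 30.00).
semicircular top: A = ½π·55² = 4751.66, centroid at (55.00, 83.34).
triangular fin: A = ½·65·20 = 650.00, centroid at (131.67, 6.67).
hole: A = −π·18² = -1017.88, centroid at (30.00, 33.00).
ΣA = 10983.78 mm²
ΣAX̄ = (6600.00)(55.00) + (4751.66)(55.00) + (650.00)(131.67) + (-1017.88)(30.00) = 679388.29 mm³
ΣAȲ = (6600.00)(30.00) + (4751.66)(83.34) + (650.00)(6.67) + (-1017.88)(33.00) = 564759.62 mm³
X̄ = 679388.29 / 10983.78 = 61.85 mm
Ȳ = 564759.62 / 10983.78 = 51.42 mm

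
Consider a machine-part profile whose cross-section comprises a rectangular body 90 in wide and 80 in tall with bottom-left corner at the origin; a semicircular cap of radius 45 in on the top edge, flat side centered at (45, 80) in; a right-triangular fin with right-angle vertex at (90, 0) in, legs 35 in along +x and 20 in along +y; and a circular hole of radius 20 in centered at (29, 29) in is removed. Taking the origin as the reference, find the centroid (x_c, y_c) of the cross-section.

x_c = 49.22 in, y_c = 60.07 in

rectangular body: A = 90 × 80 = 7200.00, centroid at (45.00, 40.00).
semicircular top: A = ½π·45² = 3180.86, centroid at (45.00, 99.10).
triangular fin: A = ½·35·20 = 350.00, centroid at (101.67, 6.67).
hole: A = −π·20² = -1256.64, centroid at (29.00, 29.00).
ΣA = 9474.23 in², ΣAx_c = 466279.67 in³, ΣAy_c = 569109.86 in³.
x_c = 466279.67/9474.23 = 49.22 in; y_c = 569109.86/9474.23 = 60.07 in.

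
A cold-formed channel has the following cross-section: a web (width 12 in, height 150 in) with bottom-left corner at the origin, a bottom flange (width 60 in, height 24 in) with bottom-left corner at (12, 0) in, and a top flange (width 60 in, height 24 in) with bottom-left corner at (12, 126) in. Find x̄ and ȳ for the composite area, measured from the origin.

web: A = 12 × 150 = 1800.00, centroid at (6.00, 75.00).
bottom flange: A = 60 × 24 = 1440.00, centroid at (42.00, 12.00).
top flange: A = 60 × 24 = 1440.00, centroid at (42.00, 138.00).
ΣA = 4680.00 in²
ΣAx̄ = (1800.00)(6.00) + (1440.00)(42.00) + (1440.00)(42.00) = 131760.00 in³
ΣAȳ = (1800.00)(75.00) + (1440.00)(12.00) + (1440.00)(138.00) = 351000.00 in³
x̄ = 131760.00 / 4680.00 = 28.15 in
ȳ = 351000.00 / 4680.00 = 75.00 in

x̄ = 28.15 in, ȳ = 75.00 in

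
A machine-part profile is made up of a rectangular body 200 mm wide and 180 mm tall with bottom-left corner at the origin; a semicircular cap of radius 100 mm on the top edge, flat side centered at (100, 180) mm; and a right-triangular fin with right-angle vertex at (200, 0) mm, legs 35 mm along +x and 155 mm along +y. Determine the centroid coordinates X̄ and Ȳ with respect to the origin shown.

Part | A | x̄ᵢ | ȳᵢ | A·x̄ᵢ | A·ȳᵢ
rectangular body | 36000.00 | 100.00 | 90.00 | 3600000.00 | 3240000.00
semicircular top | 15707.96 | 100.00 | 222.44 | 1570796.33 | 3494100.05
triangular fin | 2712.50 | 211.67 | 51.67 | 574145.83 | 140145.83
Σ | 54420.46 |  |  | 5744942.16 | 6874245.89
X̄ = 5744942.16 / 54420.46 = 105.57 mm
Ȳ = 6874245.89 / 54420.46 = 126.32 mm

X̄ = 105.57 mm, Ȳ = 126.32 mm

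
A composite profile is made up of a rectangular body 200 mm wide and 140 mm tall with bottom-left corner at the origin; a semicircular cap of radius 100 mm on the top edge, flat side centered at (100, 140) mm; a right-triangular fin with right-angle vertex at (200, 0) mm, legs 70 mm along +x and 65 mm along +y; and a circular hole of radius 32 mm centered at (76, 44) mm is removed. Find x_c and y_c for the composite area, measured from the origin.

rectangular body: A = 200 × 140 = 28000.00, centroid at (100.00, 70.00).
semicircular top: A = ½π·100² = 15707.96, centroid at (100.00, 182.44).
triangular fin: A = ½·70·65 = 2275.00, centroid at (223.33, 21.67).
hole: A = −π·32² = -3216.99, centroid at (76.00, 44.00).
ΣA = 42765.97 mm², ΣAx_c = 4634388.35 mm³, ΣAy_c = 4733525.59 mm³.
x_c = 4634388.35/42765.97 = 108.37 mm; y_c = 4733525.59/42765.97 = 110.68 mm.

x_c = 108.37 mm, y_c = 110.68 mm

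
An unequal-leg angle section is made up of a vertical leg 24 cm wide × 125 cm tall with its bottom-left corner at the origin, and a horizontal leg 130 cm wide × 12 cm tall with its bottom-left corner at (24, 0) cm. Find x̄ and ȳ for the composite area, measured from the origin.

x̄ = 38.34 cm, ȳ = 43.17 cm

vertical leg: A = 24 × 125 = 3000.00, centroid at (12.00, 62.50).
horizontal leg: A = 130 × 12 = 1560.00, centroid at (89.00, 6.00).
ΣA = 4560.00 cm², ΣAx̄ = 174840.00 cm³, ΣAȳ = 196860.00 cm³.
x̄ = 174840.00/4560.00 = 38.34 cm; ȳ = 196860.00/4560.00 = 43.17 cm.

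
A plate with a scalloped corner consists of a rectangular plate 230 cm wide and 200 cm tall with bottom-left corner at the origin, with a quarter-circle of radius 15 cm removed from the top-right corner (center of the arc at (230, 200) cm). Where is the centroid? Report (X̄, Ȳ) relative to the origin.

X̄ = 114.58 cm, Ȳ = 99.64 cm

plate: A = 230 × 200 = 46000.00, centroid at (115.00, 100.00).
removed quarter-circle: A = −¼π·15² = -176.71, centroid at (223.63, 193.63).
ΣA = 45823.29 cm²
ΣAX̄ = (46000.00)(115.00) + (-176.71)(223.63) = 5250480.65 cm³
ΣAȲ = (46000.00)(100.00) + (-176.71)(193.63) = 4565782.08 cm³
X̄ = 5250480.65 / 45823.29 = 114.58 cm
Ȳ = 4565782.08 / 45823.29 = 99.64 cm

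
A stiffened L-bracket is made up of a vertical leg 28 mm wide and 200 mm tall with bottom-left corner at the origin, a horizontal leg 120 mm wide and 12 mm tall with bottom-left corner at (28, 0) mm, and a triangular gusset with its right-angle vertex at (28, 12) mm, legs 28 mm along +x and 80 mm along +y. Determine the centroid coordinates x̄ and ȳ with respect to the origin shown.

Part | A | x̄ᵢ | ȳᵢ | A·x̄ᵢ | A·ȳᵢ
vertical leg | 5600.00 | 14.00 | 100.00 | 78400.00 | 560000.00
horizontal leg | 1440.00 | 88.00 | 6.00 | 126720.00 | 8640.00
gusset | 1120.00 | 37.33 | 38.67 | 41813.33 | 43306.67
Σ | 8160.00 |  |  | 246933.33 | 611946.67
x̄ = 246933.33 / 8160.00 = 30.26 mm
ȳ = 611946.67 / 8160.00 = 74.99 mm

x̄ = 30.26 mm, ȳ = 74.99 mm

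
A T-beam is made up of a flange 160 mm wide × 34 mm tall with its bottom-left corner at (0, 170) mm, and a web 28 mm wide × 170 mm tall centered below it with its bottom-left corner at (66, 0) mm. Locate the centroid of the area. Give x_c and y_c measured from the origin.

x_c = 80.00 mm, y_c = 139.40 mm

Part | A | x̄ᵢ | ȳᵢ | A·x̄ᵢ | A·ȳᵢ
web | 4760.00 | 80.00 | 85.00 | 380800.00 | 404600.00
flange | 5440.00 | 80.00 | 187.00 | 435200.00 | 1017280.00
Σ | 10200.00 |  |  | 816000.00 | 1421880.00
x_c = 816000.00 / 10200.00 = 80.00 mm
y_c = 1421880.00 / 10200.00 = 139.40 mm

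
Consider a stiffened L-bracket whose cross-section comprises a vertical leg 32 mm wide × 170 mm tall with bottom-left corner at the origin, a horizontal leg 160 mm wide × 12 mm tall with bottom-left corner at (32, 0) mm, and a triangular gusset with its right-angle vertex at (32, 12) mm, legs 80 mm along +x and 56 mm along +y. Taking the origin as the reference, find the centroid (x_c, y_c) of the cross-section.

Part | A | x̄ᵢ | ȳᵢ | A·x̄ᵢ | A·ȳᵢ
vertical leg | 5440.00 | 16.00 | 85.00 | 87040.00 | 462400.00
horizontal leg | 1920.00 | 112.00 | 6.00 | 215040.00 | 11520.00
gusset | 2240.00 | 58.67 | 30.67 | 131413.33 | 68693.33
Σ | 9600.00 |  |  | 433493.33 | 542613.33
x_c = 433493.33 / 9600.00 = 45.16 mm
y_c = 542613.33 / 9600.00 = 56.52 mm

x_c = 45.16 mm, y_c = 56.52 mm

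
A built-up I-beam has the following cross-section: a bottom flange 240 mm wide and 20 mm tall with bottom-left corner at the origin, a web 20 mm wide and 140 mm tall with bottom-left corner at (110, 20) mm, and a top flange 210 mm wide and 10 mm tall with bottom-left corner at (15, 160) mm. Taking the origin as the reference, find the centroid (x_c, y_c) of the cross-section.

bottom flange: A = 240 × 20 = 4800.00, centroid at (120.00, 10.00).
web: A = 20 × 140 = 2800.00, centroid at (120.00, 90.00).
top flange: A = 210 × 10 = 2100.00, centroid at (120.00, 165.00).
ΣA = 9700.00 mm²
ΣAx_c = (4800.00)(120.00) + (2800.00)(120.00) + (2100.00)(120.00) = 1164000.00 mm³
ΣAy_c = (4800.00)(10.00) + (2800.00)(90.00) + (2100.00)(165.00) = 646500.00 mm³
x_c = 1164000.00 / 9700.00 = 120.00 mm
y_c = 646500.00 / 9700.00 = 66.65 mm

x_c = 120.00 mm, y_c = 66.65 mm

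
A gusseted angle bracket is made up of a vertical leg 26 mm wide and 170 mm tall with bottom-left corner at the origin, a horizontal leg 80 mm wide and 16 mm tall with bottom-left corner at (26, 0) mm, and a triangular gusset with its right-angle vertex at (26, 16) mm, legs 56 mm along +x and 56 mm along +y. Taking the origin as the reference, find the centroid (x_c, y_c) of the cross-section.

x_c = 29.17 mm, y_c = 60.58 mm

Part | A | x̄ᵢ | ȳᵢ | A·x̄ᵢ | A·ȳᵢ
vertical leg | 4420.00 | 13.00 | 85.00 | 57460.00 | 375700.00
horizontal leg | 1280.00 | 66.00 | 8.00 | 84480.00 | 10240.00
gusset | 1568.00 | 44.67 | 34.67 | 70037.33 | 54357.33
Σ | 7268.00 |  |  | 211977.33 | 440297.33
x_c = 211977.33 / 7268.00 = 29.17 mm
y_c = 440297.33 / 7268.00 = 60.58 mm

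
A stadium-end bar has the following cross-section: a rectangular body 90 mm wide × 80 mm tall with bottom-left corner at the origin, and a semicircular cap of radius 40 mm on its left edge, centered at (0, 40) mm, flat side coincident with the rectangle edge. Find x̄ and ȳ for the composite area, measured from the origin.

x̄ = 28.96 mm, ȳ = 40.00 mm

Part | A | x̄ᵢ | ȳᵢ | A·x̄ᵢ | A·ȳᵢ
rectangular body | 7200.00 | 45.00 | 40.00 | 324000.00 | 288000.00
semicircular end | 2513.27 | -16.98 | 40.00 | -42666.67 | 100530.96
Σ | 9713.27 |  |  | 281333.33 | 388530.96
x̄ = 281333.33 / 9713.27 = 28.96 mm
ȳ = 388530.96 / 9713.27 = 40.00 mm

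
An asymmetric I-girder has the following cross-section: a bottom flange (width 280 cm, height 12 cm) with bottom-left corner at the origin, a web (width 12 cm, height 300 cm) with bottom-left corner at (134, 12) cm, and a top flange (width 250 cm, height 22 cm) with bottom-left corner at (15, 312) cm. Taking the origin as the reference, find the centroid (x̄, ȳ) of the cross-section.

x̄ = 140.00 cm, ȳ = 191.00 cm

bottom flange: A = 280 × 12 = 3360.00, centroid at (140.00, 6.00).
web: A = 12 × 300 = 3600.00, centroid at (140.00, 162.00).
top flange: A = 250 × 22 = 5500.00, centroid at (140.00, 323.00).
ΣA = 12460.00 cm²
ΣAx̄ = (3360.00)(140.00) + (3600.00)(140.00) + (5500.00)(140.00) = 1744400.00 cm³
ΣAȳ = (3360.00)(6.00) + (3600.00)(162.00) + (5500.00)(323.00) = 2379860.00 cm³
x̄ = 1744400.00 / 12460.00 = 140.00 cm
ȳ = 2379860.00 / 12460.00 = 191.00 cm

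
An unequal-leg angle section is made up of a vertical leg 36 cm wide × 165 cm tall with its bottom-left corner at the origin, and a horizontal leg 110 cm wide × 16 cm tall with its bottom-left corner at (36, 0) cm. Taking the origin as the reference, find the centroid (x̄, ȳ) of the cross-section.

vertical leg: A = 36 × 165 = 5940.00, centroid at (18.00, 82.50).
horizontal leg: A = 110 × 16 = 1760.00, centroid at (91.00, 8.00).
ΣA = 7700.00 cm²
ΣAx̄ = (5940.00)(18.00) + (1760.00)(91.00) = 267080.00 cm³
ΣAȳ = (5940.00)(82.50) + (1760.00)(8.00) = 504130.00 cm³
x̄ = 267080.00 / 7700.00 = 34.69 cm
ȳ = 504130.00 / 7700.00 = 65.47 cm

x̄ = 34.69 cm, ȳ = 65.47 cm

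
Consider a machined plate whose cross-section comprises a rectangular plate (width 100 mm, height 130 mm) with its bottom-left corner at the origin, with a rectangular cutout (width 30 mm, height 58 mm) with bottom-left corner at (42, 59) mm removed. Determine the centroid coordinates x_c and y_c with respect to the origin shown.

x_c = 48.92 mm, y_c = 61.45 mm

plate: A = 100 × 130 = 13000.00, centroid at (50.00, 65.00).
hole: A = −(30 × 58) = -1740.00, centroid at (57.00, 88.00).
ΣA = 11260.00 mm², ΣAx_c = 550820.00 mm³, ΣAy_c = 691880.00 mm³.
x_c = 550820.00/11260.00 = 48.92 mm; y_c = 691880.00/11260.00 = 61.45 mm.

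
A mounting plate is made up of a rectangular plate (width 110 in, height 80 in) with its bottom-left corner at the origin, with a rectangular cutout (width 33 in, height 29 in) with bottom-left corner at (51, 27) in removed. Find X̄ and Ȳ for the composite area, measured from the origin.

X̄ = 53.47 in, Ȳ = 39.82 in

Part | A | x̄ᵢ | ȳᵢ | A·x̄ᵢ | A·ȳᵢ
plate | 8800.00 | 55.00 | 40.00 | 484000.00 | 352000.00
hole | -957.00 | 67.50 | 41.50 | -64597.50 | -39715.50
Σ | 7843.00 |  |  | 419402.50 | 312284.50
X̄ = 419402.50 / 7843.00 = 53.47 in
Ȳ = 312284.50 / 7843.00 = 39.82 in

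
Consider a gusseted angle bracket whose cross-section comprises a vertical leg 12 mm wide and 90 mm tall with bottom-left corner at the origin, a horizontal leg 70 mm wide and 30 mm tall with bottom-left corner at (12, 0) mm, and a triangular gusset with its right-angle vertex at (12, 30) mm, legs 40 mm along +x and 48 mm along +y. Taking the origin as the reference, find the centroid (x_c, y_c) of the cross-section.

x_c = 31.28 mm, y_c = 30.01 mm

vertical leg: A = 12 × 90 = 1080.00, centroid at (6.00, 45.00).
horizontal leg: A = 70 × 30 = 2100.00, centroid at (47.00, 15.00).
gusset: A = ½·40·48 = 960.00, centroid at (25.33, 46.00).
ΣA = 4140.00 mm², ΣAx_c = 129500.00 mm³, ΣAy_c = 124260.00 mm³.
x_c = 129500.00/4140.00 = 31.28 mm; y_c = 124260.00/4140.00 = 30.01 mm.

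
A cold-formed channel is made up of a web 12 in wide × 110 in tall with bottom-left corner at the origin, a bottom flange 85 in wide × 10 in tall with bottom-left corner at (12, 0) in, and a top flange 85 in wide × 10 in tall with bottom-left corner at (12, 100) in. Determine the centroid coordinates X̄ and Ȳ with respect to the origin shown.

X̄ = 33.30 in, Ȳ = 55.00 in

Part | A | x̄ᵢ | ȳᵢ | A·x̄ᵢ | A·ȳᵢ
web | 1320.00 | 6.00 | 55.00 | 7920.00 | 72600.00
bottom flange | 850.00 | 54.50 | 5.00 | 46325.00 | 4250.00
top flange | 850.00 | 54.50 | 105.00 | 46325.00 | 89250.00
Σ | 3020.00 |  |  | 100570.00 | 166100.00
X̄ = 100570.00 / 3020.00 = 33.30 in
Ȳ = 166100.00 / 3020.00 = 55.00 in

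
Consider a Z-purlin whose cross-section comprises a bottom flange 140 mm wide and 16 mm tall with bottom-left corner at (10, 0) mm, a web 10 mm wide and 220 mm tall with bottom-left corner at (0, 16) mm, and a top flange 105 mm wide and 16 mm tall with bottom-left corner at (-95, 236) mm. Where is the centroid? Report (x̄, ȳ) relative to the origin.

x̄ = 19.41 mm, ȳ = 115.20 mm

Part | A | x̄ᵢ | ȳᵢ | A·x̄ᵢ | A·ȳᵢ
bottom flange | 2240.00 | 80.00 | 8.00 | 179200.00 | 17920.00
web | 2200.00 | 5.00 | 126.00 | 11000.00 | 277200.00
top flange | 1680.00 | -42.50 | 244.00 | -71400.00 | 409920.00
Σ | 6120.00 |  |  | 118800.00 | 705040.00
x̄ = 118800.00 / 6120.00 = 19.41 mm
ȳ = 705040.00 / 6120.00 = 115.20 mm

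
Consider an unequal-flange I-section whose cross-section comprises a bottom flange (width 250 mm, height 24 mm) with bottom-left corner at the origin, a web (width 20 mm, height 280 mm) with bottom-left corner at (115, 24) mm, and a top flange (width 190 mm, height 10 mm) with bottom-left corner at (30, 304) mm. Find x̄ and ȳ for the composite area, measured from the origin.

bottom flange: A = 250 × 24 = 6000.00, centroid at (125.00, 12.00).
web: A = 20 × 280 = 5600.00, centroid at (125.00, 164.00).
top flange: A = 190 × 10 = 1900.00, centroid at (125.00, 309.00).
ΣA = 13500.00 mm², ΣAx̄ = 1687500.00 mm³, ΣAȳ = 1577500.00 mm³.
x̄ = 1687500.00/13500.00 = 125.00 mm; ȳ = 1577500.00/13500.00 = 116.85 mm.

x̄ = 125.00 mm, ȳ = 116.85 mm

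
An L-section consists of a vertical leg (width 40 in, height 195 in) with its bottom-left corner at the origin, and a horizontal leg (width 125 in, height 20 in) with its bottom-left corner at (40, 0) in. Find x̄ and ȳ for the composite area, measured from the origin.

x̄ = 40.02 in, ȳ = 76.26 in

vertical leg: A = 40 × 195 = 7800.00, centroid at (20.00, 97.50).
horizontal leg: A = 125 × 20 = 2500.00, centroid at (102.50, 10.00).
ΣA = 10300.00 in², ΣAx̄ = 412250.00 in³, ΣAȳ = 785500.00 in³.
x̄ = 412250.00/10300.00 = 40.02 in; ȳ = 785500.00/10300.00 = 76.26 in.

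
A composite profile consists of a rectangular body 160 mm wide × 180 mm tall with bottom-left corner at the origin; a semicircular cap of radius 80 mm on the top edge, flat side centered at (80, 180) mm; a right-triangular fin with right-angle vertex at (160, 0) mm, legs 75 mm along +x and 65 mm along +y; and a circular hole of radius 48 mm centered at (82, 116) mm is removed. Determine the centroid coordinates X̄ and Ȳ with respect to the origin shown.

rectangular body: A = 160 × 180 = 28800.00, centroid at (80.00, 90.00).
semicircular top: A = ½π·80² = 10053.10, centroid at (80.00, 213.95).
triangular fin: A = ½·75·65 = 2437.50, centroid at (185.00, 21.67).
hole: A = −π·48² = -7238.23, centroid at (82.00, 116.00).
ΣA = 34052.37 mm²
ΣAX̄ = (28800.00)(80.00) + (10053.10)(80.00) + (2437.50)(185.00) + (-7238.23)(82.00) = 2965650.40 mm³
ΣAȲ = (28800.00)(90.00) + (10053.10)(213.95) + (2437.50)(21.67) + (-7238.23)(116.00) = 3956068.58 mm³
X̄ = 2965650.40 / 34052.37 = 87.09 mm
Ȳ = 3956068.58 / 34052.37 = 116.18 mm

X̄ = 87.09 mm, Ȳ = 116.18 mm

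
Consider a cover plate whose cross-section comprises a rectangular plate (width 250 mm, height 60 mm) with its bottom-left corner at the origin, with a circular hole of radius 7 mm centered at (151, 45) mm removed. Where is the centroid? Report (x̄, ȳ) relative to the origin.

x̄ = 124.73 mm, ȳ = 29.84 mm

plate: A = 250 × 60 = 15000.00, centroid at (125.00, 30.00).
hole: A = −π·7² = -153.94, centroid at (151.00, 45.00).
ΣA = 14846.06 mm², ΣAx̄ = 1851755.36 mm³, ΣAȳ = 443072.79 mm³.
x̄ = 1851755.36/14846.06 = 124.73 mm; ȳ = 443072.79/14846.06 = 29.84 mm.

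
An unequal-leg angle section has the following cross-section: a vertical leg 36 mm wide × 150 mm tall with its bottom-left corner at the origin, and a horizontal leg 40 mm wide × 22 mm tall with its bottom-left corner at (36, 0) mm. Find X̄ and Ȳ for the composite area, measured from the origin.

Part | A | x̄ᵢ | ȳᵢ | A·x̄ᵢ | A·ȳᵢ
vertical leg | 5400.00 | 18.00 | 75.00 | 97200.00 | 405000.00
horizontal leg | 880.00 | 56.00 | 11.00 | 49280.00 | 9680.00
Σ | 6280.00 |  |  | 146480.00 | 414680.00
X̄ = 146480.00 / 6280.00 = 23.32 mm
Ȳ = 414680.00 / 6280.00 = 66.03 mm

X̄ = 23.32 mm, Ȳ = 66.03 mm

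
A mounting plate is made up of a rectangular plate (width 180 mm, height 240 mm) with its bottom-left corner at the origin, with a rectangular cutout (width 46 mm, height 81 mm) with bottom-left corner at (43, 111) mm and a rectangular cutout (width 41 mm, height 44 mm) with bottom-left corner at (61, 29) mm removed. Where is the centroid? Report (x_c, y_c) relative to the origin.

x_c = 92.78 mm, y_c = 120.19 mm

Part | A | x̄ᵢ | ȳᵢ | A·x̄ᵢ | A·ȳᵢ
plate | 43200.00 | 90.00 | 120.00 | 3888000.00 | 5184000.00
hole 1 | -3726.00 | 66.00 | 151.50 | -245916.00 | -564489.00
hole 2 | -1804.00 | 81.50 | 51.00 | -147026.00 | -92004.00
Σ | 37670.00 |  |  | 3495058.00 | 4527507.00
x_c = 3495058.00 / 37670.00 = 92.78 mm
y_c = 4527507.00 / 37670.00 = 120.19 mm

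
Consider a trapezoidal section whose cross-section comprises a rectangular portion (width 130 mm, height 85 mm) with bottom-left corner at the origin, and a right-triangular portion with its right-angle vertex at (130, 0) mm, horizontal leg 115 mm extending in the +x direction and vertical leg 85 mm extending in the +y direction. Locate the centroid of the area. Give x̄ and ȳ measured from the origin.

Part | A | x̄ᵢ | ȳᵢ | A·x̄ᵢ | A·ȳᵢ
rectangular portion | 11050.00 | 65.00 | 42.50 | 718250.00 | 469625.00
triangular portion | 4887.50 | 168.33 | 28.33 | 822729.17 | 138479.17
Σ | 15937.50 |  |  | 1540979.17 | 608104.17
x̄ = 1540979.17 / 15937.50 = 96.69 mm
ȳ = 608104.17 / 15937.50 = 38.16 mm

x̄ = 96.69 mm, ȳ = 38.16 mm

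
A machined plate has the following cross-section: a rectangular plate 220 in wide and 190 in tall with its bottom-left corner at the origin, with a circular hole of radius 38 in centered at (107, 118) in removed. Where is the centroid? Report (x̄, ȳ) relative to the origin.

plate: A = 220 × 190 = 41800.00, centroid at (110.00, 95.00).
hole: A = −π·38² = -4536.46, centroid at (107.00, 118.00).
ΣA = 37263.54 in², ΣAx̄ = 4112598.80 in³, ΣAȳ = 3435697.74 in³.
x̄ = 4112598.80/37263.54 = 110.37 in; ȳ = 3435697.74/37263.54 = 92.20 in.

x̄ = 110.37 in, ȳ = 92.20 in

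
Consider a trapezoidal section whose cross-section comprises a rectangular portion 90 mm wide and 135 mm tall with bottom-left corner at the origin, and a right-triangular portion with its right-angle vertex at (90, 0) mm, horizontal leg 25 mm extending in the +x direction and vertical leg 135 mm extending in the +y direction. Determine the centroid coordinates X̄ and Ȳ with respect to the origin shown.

rectangular portion: A = 90 × 135 = 12150.00, centroid at (45.00, 67.50).
triangular portion: A = ½·25·135 = 1687.50, centroid at (98.33, 45.00).
ΣA = 13837.50 mm², ΣAX̄ = 712687.50 mm³, ΣAȲ = 896062.50 mm³.
X̄ = 712687.50/13837.50 = 51.50 mm; Ȳ = 896062.50/13837.50 = 64.76 mm.

X̄ = 51.50 mm, Ȳ = 64.76 mm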